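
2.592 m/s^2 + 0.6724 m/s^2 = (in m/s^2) 3.264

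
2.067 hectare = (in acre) 5.108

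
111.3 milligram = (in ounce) 0.003926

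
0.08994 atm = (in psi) 1.322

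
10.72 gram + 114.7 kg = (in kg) 114.7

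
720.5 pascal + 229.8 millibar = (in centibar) 23.7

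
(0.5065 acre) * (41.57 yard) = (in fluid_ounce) 2.635e+09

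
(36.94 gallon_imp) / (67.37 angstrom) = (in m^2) 2.493e+07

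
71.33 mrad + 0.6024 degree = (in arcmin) 281.4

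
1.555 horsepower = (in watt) 1160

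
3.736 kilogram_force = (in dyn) 3.664e+06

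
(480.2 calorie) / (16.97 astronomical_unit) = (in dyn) 7.914e-05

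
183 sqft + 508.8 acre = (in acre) 508.8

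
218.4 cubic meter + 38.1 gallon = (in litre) 2.185e+05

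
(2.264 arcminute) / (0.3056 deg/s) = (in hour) 3.43e-05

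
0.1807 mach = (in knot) 119.6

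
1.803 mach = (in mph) 1373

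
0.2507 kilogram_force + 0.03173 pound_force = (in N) 2.6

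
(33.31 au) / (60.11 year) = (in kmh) 9463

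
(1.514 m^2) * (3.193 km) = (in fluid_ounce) 1.635e+08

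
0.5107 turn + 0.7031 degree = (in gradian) 205.1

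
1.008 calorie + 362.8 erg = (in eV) 2.632e+19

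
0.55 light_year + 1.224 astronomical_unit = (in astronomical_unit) 3.478e+04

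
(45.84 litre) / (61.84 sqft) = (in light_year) 8.434e-19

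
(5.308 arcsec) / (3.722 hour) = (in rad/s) 1.921e-09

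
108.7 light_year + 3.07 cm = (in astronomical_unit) 6.874e+06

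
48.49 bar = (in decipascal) 4.849e+07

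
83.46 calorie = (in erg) 3.492e+09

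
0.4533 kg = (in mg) 4.533e+05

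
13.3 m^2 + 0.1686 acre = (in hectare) 0.06956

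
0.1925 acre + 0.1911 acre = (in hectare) 0.1552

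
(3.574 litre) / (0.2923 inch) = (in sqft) 5.182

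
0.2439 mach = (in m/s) 83.05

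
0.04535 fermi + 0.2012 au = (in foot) 9.875e+10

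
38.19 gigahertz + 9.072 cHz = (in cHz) 3.819e+12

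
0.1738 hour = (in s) 625.7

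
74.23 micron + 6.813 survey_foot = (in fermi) 2.077e+15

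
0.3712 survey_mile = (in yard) 653.3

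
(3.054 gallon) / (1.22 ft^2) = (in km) 0.000102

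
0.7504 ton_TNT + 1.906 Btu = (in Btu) 2.976e+06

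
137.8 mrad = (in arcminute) 473.7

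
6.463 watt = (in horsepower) 0.008667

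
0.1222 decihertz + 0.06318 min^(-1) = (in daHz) 0.001327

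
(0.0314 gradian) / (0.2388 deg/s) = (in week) 1.957e-07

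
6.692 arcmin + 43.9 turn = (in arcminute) 9.482e+05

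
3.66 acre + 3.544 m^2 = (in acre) 3.661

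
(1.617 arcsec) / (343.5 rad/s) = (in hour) 6.34e-12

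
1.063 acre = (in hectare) 0.4302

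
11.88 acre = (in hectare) 4.808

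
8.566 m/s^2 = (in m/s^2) 8.566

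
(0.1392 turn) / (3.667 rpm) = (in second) 2.278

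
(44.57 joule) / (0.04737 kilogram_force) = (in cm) 9594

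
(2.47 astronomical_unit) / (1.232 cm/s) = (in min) 4.999e+11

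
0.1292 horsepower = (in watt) 96.34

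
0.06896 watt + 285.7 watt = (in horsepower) 0.3832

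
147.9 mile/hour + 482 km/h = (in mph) 447.4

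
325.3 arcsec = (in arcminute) 5.422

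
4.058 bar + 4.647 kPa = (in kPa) 410.4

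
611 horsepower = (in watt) 4.556e+05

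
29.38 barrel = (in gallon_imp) 1027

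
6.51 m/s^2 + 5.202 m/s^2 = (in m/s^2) 11.71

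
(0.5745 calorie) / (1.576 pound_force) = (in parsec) 1.111e-17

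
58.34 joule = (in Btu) 0.0553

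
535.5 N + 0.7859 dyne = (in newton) 535.5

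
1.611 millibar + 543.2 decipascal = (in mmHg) 1.616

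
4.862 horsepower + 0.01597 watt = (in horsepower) 4.862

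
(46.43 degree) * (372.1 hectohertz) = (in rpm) 2.879e+05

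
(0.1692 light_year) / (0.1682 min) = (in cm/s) 1.586e+16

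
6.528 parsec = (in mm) 2.014e+20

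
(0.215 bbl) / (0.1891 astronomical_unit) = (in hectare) 1.208e-16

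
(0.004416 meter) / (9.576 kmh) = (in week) 2.745e-09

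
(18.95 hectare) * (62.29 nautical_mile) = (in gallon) 5.775e+12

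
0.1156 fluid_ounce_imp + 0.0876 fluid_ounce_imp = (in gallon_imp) 0.00127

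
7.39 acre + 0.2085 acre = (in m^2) 3.075e+04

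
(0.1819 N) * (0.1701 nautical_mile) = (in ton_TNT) 1.37e-08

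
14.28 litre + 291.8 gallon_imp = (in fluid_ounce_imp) 4.719e+04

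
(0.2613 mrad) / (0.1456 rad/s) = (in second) 0.001795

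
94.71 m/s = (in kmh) 341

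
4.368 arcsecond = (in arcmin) 0.0728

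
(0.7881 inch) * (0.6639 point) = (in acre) 1.159e-09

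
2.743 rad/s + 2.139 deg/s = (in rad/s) 2.78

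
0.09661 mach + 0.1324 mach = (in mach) 0.229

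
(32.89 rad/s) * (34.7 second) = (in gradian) 7.266e+04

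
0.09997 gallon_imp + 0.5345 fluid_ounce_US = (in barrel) 0.002958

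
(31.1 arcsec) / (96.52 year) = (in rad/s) 4.953e-14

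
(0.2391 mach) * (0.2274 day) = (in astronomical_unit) 1.069e-05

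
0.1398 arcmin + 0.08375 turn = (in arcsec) 1.085e+05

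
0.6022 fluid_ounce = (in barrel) 0.000112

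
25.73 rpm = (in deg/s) 154.4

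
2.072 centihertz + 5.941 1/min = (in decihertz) 1.197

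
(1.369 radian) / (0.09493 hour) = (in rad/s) 0.004006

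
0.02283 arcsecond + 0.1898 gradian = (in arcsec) 615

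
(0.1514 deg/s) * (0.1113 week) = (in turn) 28.31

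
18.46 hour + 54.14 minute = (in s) 6.97e+04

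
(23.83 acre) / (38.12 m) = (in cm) 2.53e+05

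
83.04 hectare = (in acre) 205.2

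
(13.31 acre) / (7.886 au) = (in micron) 0.04566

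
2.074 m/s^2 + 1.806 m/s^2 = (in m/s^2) 3.88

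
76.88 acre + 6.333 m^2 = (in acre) 76.88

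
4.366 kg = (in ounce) 154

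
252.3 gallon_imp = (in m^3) 1.147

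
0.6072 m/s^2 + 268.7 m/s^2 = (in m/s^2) 269.3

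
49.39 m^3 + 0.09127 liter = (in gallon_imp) 1.086e+04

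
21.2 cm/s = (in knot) 0.4121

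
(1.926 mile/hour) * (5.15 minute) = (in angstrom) 2.66e+12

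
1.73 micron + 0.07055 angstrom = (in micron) 1.73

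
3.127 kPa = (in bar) 0.03127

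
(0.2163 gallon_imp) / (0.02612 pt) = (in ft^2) 1149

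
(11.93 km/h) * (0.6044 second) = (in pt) 5678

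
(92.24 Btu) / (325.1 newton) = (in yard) 327.4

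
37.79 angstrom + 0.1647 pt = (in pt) 0.1647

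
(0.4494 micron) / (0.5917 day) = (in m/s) 8.791e-12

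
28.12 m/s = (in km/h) 101.2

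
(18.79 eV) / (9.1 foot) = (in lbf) 2.44e-19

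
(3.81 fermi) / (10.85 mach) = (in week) 1.705e-24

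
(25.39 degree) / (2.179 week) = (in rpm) 3.211e-06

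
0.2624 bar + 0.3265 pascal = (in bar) 0.2624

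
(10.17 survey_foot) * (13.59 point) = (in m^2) 0.01486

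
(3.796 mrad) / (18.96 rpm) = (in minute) 3.186e-05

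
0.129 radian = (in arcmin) 443.5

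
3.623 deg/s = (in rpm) 0.6038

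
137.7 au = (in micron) 2.06e+19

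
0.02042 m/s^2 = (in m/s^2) 0.02042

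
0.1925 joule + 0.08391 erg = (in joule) 0.1925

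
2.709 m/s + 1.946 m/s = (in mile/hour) 10.41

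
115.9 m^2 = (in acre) 0.02864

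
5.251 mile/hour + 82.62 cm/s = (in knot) 6.169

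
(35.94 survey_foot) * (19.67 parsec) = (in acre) 1.643e+15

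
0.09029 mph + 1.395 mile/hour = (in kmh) 2.39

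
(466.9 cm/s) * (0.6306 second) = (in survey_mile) 0.001829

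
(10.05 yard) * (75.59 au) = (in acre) 2.568e+10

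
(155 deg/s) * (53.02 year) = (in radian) 4.523e+09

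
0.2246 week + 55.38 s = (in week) 0.2247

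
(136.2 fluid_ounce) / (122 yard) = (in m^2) 3.611e-05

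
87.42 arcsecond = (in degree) 0.02428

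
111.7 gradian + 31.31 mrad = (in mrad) 1786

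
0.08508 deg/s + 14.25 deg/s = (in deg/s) 14.34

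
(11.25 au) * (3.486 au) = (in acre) 2.169e+20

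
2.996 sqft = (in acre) 6.878e-05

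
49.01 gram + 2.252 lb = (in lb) 2.36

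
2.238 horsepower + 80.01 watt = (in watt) 1749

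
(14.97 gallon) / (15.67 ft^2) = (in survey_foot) 0.1277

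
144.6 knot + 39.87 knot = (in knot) 184.5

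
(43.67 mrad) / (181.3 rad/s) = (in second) 0.0002409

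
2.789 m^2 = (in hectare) 0.0002789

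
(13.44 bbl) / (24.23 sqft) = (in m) 0.9492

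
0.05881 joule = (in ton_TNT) 1.406e-11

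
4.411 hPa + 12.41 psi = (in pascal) 8.601e+04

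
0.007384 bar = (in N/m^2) 738.4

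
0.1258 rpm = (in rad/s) 0.01317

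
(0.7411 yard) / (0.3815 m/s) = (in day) 2.056e-05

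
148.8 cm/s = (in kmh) 5.357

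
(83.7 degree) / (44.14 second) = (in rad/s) 0.0331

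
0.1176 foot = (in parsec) 1.162e-18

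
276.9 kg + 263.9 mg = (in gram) 2.769e+05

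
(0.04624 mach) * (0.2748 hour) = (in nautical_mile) 8.41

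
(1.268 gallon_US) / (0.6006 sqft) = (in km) 8.602e-05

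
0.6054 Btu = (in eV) 3.987e+21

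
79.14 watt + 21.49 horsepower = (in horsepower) 21.6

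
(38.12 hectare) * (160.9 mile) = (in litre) 9.871e+13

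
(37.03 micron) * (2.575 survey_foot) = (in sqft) 0.0003128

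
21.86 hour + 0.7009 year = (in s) 2.218e+07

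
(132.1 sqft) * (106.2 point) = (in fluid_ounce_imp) 1.618e+04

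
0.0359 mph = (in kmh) 0.05778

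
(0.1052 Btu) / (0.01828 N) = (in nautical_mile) 3.278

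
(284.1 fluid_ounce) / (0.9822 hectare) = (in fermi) 8.554e+08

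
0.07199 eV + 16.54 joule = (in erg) 1.654e+08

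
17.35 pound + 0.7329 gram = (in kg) 7.871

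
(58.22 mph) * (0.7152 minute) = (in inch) 4.397e+04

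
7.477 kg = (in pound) 16.48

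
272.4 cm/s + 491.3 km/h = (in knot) 270.6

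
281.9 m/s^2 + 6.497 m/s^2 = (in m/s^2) 288.4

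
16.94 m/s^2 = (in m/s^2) 16.94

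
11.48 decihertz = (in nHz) 1.148e+09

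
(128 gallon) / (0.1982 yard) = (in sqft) 28.78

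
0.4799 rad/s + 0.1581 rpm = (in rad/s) 0.4965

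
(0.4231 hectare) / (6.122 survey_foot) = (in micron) 2.267e+09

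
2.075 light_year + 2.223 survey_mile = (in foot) 6.441e+16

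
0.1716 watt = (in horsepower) 0.0002301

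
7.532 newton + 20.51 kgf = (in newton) 208.7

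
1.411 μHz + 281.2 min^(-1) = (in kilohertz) 0.004687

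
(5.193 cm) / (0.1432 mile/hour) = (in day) 9.389e-06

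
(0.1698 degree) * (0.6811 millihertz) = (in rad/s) 2.018e-06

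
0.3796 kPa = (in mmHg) 2.847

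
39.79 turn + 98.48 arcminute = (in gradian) 1.592e+04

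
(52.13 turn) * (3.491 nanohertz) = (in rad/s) 1.143e-06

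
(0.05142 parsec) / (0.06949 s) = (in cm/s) 2.283e+18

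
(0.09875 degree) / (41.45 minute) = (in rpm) 6.618e-06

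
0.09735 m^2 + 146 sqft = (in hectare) 0.001366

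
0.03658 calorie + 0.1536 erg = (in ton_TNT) 3.658e-11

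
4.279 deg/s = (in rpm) 0.7132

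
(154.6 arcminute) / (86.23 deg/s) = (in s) 0.02988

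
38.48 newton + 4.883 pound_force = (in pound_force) 13.53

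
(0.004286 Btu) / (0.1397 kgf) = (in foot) 10.83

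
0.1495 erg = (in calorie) 3.573e-09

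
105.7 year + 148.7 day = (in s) 3.346e+09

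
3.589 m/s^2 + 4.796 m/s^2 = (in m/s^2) 8.385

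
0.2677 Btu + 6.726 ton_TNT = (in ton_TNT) 6.726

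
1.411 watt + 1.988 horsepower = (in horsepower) 1.99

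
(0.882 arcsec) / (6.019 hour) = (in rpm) 1.884e-09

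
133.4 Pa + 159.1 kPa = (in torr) 1194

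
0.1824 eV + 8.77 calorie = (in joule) 36.69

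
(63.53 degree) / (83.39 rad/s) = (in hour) 3.694e-06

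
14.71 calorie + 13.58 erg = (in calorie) 14.71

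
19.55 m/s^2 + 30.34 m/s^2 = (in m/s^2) 49.89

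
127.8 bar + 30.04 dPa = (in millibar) 1.278e+05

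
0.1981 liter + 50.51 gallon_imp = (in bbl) 1.446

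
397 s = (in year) 1.259e-05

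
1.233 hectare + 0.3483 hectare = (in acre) 3.907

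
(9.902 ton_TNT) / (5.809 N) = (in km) 7.132e+06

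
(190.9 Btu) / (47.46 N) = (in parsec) 1.375e-13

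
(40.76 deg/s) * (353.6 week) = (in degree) 8.717e+09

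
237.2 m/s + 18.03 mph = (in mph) 548.6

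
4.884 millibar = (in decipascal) 4884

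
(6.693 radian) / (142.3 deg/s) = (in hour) 0.0007486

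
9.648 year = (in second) 3.043e+08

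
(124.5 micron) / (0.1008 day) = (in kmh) 5.146e-08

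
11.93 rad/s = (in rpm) 113.9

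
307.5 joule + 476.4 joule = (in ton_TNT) 1.874e-07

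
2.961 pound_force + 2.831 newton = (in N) 16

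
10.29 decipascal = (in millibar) 0.01029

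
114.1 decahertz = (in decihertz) 1.141e+04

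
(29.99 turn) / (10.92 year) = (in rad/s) 5.472e-07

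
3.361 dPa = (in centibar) 0.0003361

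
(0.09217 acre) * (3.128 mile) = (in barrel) 1.181e+07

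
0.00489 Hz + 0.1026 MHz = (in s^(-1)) 1.026e+05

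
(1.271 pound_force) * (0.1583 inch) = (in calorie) 0.005433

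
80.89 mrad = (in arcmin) 278.1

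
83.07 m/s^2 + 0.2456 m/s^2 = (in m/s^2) 83.32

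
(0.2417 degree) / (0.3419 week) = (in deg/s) 1.169e-06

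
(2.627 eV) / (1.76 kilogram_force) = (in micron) 2.439e-14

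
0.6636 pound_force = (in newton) 2.952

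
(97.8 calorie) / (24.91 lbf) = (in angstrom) 3.693e+10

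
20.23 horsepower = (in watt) 1.509e+04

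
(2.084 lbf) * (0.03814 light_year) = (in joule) 3.345e+15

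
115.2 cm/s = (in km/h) 4.147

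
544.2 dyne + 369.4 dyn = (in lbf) 0.002054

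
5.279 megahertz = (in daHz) 5.279e+05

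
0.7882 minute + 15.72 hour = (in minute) 944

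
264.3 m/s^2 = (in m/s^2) 264.3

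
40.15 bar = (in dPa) 4.015e+07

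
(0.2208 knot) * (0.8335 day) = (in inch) 3.22e+05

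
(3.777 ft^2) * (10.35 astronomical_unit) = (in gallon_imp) 1.195e+14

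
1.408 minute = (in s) 84.48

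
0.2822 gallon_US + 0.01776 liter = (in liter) 1.086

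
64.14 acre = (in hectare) 25.96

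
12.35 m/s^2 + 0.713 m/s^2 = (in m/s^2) 13.06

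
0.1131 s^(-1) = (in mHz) 113.1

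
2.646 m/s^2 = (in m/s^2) 2.646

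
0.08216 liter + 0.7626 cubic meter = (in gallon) 201.5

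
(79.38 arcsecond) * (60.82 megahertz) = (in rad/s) 2.341e+04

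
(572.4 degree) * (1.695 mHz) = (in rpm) 0.1617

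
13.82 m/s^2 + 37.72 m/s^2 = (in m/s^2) 51.54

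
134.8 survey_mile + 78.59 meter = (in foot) 7.12e+05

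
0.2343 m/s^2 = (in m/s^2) 0.2343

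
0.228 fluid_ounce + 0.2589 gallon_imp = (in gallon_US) 0.3127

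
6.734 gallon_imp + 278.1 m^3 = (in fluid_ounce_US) 9.405e+06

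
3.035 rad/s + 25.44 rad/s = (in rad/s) 28.48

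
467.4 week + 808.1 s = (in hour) 7.852e+04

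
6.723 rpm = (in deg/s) 40.34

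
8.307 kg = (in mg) 8.307e+06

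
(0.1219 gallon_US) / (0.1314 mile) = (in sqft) 2.349e-05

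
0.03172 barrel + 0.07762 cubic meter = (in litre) 82.66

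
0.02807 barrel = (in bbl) 0.02807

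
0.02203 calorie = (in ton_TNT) 2.203e-11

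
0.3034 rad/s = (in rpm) 2.897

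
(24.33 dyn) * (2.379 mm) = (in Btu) 5.486e-10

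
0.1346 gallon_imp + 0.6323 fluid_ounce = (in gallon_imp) 0.1387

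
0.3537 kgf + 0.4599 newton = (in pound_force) 0.8832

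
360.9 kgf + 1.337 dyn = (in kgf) 360.9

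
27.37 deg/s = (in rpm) 4.562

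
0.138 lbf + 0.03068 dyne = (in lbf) 0.138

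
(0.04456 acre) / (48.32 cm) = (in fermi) 3.732e+17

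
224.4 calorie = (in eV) 5.86e+21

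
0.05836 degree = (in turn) 0.0001621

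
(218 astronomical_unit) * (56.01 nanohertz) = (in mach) 5365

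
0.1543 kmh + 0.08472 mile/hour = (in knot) 0.1569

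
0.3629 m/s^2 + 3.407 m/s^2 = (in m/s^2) 3.77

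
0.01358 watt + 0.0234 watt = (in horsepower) 4.959e-05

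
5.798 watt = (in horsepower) 0.007775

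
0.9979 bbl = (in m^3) 0.1587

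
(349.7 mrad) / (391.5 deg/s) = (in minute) 0.000853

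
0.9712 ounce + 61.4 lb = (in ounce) 983.4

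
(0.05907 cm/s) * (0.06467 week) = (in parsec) 7.487e-16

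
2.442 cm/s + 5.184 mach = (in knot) 3431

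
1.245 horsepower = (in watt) 928.4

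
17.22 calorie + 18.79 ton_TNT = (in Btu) 7.451e+07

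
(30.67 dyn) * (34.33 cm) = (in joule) 0.0001053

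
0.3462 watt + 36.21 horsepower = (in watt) 2.7e+04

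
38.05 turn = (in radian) 239.1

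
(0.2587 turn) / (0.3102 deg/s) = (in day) 0.003475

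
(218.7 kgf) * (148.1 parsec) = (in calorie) 2.343e+21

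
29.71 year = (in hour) 2.603e+05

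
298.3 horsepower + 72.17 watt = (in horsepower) 298.4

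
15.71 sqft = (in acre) 0.0003607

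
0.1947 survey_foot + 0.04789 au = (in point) 2.031e+13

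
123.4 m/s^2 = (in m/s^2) 123.4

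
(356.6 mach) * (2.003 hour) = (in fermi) 8.756e+23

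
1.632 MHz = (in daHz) 1.632e+05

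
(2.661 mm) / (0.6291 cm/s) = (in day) 4.896e-06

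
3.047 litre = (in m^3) 0.003047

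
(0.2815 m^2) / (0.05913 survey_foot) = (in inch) 614.9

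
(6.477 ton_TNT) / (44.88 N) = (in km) 6.038e+05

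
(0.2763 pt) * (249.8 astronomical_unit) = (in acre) 9.001e+05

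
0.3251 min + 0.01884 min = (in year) 6.544e-07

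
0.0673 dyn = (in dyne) 0.0673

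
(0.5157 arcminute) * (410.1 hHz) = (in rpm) 58.75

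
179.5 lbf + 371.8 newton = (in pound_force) 263.1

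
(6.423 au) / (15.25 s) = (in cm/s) 6.301e+12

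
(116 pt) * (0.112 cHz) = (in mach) 1.346e-07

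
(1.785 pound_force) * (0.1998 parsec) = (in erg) 4.895e+23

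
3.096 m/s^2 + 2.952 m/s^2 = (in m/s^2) 6.048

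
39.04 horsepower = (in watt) 2.911e+04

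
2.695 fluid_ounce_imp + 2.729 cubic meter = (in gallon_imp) 600.3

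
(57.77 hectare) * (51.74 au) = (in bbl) 2.812e+19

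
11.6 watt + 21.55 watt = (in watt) 33.15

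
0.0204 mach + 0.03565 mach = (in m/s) 19.09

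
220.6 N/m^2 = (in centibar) 0.2206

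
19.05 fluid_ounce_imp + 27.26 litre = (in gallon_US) 7.344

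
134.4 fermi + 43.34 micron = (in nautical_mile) 2.34e-08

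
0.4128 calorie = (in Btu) 0.001637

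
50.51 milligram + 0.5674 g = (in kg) 0.0006179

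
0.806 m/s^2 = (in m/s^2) 0.806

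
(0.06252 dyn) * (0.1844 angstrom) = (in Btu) 1.093e-20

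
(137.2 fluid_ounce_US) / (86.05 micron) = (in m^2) 47.15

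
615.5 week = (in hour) 1.034e+05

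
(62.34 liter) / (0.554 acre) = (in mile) 1.728e-08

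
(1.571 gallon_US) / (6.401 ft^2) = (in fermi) 1e+13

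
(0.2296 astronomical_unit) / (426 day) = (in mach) 2.741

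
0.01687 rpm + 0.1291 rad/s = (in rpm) 1.25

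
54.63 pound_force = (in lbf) 54.63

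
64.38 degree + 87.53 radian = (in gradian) 5644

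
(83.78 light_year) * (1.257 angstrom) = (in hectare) 9963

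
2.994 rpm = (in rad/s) 0.3135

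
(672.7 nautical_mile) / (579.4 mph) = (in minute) 80.17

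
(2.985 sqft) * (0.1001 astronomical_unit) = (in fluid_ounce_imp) 1.462e+14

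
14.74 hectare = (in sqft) 1.587e+06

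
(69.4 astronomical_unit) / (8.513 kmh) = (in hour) 1.22e+09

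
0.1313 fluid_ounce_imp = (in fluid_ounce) 0.1261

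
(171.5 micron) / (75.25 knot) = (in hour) 1.231e-09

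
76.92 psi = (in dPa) 5.303e+06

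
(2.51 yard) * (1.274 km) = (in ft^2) 3.147e+04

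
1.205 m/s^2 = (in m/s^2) 1.205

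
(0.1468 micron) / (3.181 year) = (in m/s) 1.463e-15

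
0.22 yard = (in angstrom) 2.012e+09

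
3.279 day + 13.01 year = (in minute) 6.843e+06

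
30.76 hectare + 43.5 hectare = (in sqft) 7.993e+06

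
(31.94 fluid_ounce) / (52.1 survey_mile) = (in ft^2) 1.213e-07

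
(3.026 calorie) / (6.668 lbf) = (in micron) 4.269e+05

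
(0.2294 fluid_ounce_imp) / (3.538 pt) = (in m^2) 0.005222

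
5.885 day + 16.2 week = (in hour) 2863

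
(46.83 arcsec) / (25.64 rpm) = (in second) 8.456e-05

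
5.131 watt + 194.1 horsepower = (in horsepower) 194.1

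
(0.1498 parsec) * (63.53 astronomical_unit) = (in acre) 1.086e+25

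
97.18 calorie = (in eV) 2.538e+21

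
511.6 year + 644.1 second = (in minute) 2.689e+08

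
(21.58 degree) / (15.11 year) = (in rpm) 7.548e-09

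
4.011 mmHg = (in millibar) 5.348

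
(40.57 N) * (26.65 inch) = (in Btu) 0.02603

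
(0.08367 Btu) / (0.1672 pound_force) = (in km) 0.1187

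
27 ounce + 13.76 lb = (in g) 7007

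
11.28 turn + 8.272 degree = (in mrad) 7.102e+04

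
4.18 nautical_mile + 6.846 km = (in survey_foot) 4.786e+04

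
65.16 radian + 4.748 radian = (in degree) 4005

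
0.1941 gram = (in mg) 194.1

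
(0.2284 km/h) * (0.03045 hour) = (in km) 0.006955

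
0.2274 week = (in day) 1.592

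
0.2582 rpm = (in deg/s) 1.549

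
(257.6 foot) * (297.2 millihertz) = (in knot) 45.36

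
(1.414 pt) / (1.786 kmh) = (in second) 0.001005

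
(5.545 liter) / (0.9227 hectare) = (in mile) 3.734e-10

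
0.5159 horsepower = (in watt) 384.7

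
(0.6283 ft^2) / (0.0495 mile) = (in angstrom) 7.327e+06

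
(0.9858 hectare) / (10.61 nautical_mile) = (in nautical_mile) 0.0002709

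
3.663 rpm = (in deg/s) 21.98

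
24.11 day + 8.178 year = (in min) 4.333e+06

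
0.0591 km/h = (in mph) 0.03672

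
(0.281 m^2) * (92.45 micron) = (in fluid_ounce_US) 0.8784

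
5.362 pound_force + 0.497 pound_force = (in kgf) 2.658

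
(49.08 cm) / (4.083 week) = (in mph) 4.446e-07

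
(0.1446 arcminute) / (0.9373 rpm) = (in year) 1.359e-11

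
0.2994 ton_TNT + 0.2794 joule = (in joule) 1.253e+09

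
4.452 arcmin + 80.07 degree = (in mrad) 1399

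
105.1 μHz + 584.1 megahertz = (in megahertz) 584.1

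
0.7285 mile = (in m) 1172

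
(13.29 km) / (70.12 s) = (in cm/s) 1.895e+04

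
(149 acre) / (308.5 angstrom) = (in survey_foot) 6.413e+13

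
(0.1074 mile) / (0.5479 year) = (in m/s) 1e-05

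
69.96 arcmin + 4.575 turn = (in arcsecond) 5.933e+06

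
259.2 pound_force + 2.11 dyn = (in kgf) 117.6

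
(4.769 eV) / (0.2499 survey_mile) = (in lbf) 4.271e-22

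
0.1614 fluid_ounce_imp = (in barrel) 2.884e-05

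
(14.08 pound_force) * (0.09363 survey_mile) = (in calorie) 2256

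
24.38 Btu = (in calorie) 6148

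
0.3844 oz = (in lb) 0.02403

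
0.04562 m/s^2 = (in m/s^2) 0.04562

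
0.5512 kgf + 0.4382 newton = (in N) 5.844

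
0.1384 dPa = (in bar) 1.384e-07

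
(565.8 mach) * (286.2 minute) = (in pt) 9.378e+12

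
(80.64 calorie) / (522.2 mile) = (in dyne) 40.15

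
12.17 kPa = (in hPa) 121.7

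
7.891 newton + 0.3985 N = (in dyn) 8.29e+05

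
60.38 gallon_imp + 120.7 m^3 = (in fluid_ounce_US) 4.091e+06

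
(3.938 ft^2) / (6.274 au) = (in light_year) 4.12e-29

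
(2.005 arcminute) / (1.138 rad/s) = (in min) 8.542e-06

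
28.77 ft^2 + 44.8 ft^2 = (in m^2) 6.835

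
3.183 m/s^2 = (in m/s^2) 3.183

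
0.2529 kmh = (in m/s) 0.07025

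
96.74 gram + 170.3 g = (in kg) 0.267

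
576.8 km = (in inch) 2.271e+07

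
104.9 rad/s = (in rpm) 1002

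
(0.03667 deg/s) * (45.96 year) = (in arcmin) 3.189e+09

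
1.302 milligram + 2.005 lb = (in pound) 2.005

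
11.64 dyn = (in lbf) 2.617e-05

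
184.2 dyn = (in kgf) 0.0001878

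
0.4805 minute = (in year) 9.142e-07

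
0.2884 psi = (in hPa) 19.88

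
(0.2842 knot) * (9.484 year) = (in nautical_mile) 2.361e+04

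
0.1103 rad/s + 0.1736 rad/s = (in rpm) 2.711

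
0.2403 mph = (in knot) 0.2088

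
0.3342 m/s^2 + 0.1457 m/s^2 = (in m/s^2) 0.4799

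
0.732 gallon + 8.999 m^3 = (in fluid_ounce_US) 3.044e+05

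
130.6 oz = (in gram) 3702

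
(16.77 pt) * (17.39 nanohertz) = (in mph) 2.301e-10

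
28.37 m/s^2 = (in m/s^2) 28.37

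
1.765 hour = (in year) 0.0002015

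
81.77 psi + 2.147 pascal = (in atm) 5.564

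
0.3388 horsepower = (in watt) 252.6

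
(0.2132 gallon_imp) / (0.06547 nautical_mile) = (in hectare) 7.994e-10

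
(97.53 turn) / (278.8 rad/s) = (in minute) 0.03663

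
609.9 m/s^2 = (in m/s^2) 609.9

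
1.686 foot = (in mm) 513.9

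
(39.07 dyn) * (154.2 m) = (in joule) 0.06025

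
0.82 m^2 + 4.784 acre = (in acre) 4.784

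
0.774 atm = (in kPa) 78.43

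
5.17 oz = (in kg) 0.1466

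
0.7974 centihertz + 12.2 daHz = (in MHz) 0.000122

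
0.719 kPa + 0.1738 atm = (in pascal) 1.833e+04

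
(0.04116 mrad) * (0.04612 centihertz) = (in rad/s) 1.898e-08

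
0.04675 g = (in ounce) 0.001649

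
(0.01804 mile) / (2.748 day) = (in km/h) 0.0004402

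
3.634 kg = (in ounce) 128.2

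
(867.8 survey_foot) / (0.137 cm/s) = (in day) 2.235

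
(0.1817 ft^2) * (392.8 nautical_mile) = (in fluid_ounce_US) 4.152e+08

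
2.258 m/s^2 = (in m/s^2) 2.258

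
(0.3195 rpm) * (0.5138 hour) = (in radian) 61.89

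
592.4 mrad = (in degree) 33.94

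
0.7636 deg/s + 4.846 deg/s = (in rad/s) 0.09791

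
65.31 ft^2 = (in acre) 0.001499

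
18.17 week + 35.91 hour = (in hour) 3088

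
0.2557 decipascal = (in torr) 0.0001918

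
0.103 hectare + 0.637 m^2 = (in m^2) 1031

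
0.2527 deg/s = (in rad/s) 0.00441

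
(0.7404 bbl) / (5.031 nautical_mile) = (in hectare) 1.263e-09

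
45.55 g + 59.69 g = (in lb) 0.232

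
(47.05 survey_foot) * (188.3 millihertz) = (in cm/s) 270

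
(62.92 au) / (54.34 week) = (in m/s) 2.864e+05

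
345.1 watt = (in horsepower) 0.4628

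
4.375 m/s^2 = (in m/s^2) 4.375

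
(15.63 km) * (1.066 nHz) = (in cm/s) 0.001666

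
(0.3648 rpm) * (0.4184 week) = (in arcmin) 3.323e+07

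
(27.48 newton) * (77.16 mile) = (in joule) 3.412e+06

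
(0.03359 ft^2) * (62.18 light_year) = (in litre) 1.836e+18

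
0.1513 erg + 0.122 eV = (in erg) 0.1513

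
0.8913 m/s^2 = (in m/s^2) 0.8913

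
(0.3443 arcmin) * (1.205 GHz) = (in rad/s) 1.207e+05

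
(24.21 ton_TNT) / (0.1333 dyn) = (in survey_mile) 4.722e+13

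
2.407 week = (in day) 16.85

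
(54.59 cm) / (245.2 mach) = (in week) 1.081e-11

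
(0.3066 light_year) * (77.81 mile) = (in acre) 8.976e+16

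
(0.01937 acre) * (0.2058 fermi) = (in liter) 1.613e-11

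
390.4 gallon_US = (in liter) 1478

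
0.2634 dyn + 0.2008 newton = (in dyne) 2.008e+04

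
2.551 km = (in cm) 2.551e+05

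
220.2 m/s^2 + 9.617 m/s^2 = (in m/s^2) 229.8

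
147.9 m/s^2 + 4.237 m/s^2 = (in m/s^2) 152.1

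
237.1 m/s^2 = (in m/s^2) 237.1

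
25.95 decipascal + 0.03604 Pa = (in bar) 2.631e-05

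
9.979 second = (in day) 0.0001155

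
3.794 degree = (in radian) 0.06622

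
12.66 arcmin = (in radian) 0.003683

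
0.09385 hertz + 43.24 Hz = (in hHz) 0.4333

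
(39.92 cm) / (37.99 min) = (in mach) 5.143e-07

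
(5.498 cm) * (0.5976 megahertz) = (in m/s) 3.286e+04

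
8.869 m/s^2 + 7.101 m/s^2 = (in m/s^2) 15.97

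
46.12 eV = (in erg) 7.389e-11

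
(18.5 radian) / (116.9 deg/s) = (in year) 2.875e-07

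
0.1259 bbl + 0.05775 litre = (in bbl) 0.1263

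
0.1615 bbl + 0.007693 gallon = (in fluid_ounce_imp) 904.7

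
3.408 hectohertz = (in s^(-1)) 340.8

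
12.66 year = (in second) 3.992e+08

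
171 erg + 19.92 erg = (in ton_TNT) 4.563e-15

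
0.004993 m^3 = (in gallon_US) 1.319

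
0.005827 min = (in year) 1.109e-08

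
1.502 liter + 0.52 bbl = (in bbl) 0.5294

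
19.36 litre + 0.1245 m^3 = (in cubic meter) 0.1439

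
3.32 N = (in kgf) 0.3385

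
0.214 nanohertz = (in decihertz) 2.14e-09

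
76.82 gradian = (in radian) 1.207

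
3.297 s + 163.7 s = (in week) 0.0002761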